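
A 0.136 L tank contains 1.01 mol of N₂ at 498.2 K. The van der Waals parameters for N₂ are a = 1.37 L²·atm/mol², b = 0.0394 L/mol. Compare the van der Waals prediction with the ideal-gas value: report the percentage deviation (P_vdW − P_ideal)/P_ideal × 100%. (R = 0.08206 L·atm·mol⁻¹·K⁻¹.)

Ideal: P_ideal = nRT/V = (1.01)(0.08206)(498.2)/0.136 = 303.611 atm
vdW: P = nRT/(V − nb) − a n²/V² = 41.2911/0.0962060 − 1.39754/0.0184960 = 429.195 − 75.5590 = 353.636 atm
% deviation = (353.636 − 303.611)/303.611 × 100% = 16.48%

16.48 %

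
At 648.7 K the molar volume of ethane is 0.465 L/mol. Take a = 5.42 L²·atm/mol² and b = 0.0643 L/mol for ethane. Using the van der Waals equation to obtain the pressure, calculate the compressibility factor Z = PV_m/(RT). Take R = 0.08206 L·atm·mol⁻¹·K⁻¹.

P = RT/(V_m − b) − a/V_m² = (0.08206)(648.7)/(0.465 − 0.0643) − 5.42/(0.465)²
  = 53.232/0.40070 − 25.066 = 132.85 − 25.066 = 107.78 atm
Z = PV_m/(RT) = (107.78)(0.465)/((0.08206)(648.7)) = 50.118/53.232 = 0.9415

Z ≈ 0.9415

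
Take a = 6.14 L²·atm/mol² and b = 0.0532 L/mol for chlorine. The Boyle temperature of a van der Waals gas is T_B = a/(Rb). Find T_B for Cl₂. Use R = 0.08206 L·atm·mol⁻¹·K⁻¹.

T_B ≈ 1406 K

For a van der Waals gas the second virial coefficient B₂ = b − a/(RT) vanishes at T_B = a/(Rb).
T_B = 6.14/(0.08206×0.0532) = 6.14/0.0043656 = 1406 K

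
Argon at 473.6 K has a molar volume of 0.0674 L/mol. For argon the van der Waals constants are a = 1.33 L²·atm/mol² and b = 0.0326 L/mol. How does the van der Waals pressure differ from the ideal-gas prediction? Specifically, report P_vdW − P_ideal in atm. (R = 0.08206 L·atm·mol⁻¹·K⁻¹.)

ΔP ≈ 247.4 atm

Ideal: P_ideal = RT/V_m = (0.08206)(473.6)/0.0674 = 576.612 atm
vdW: P = RT/(V_m − b) − a/V_m² = 38.8636/0.0348000 − 1.33/0.00454276 = 1116.77 − 292.774 = 824.00 atm
ΔP = 824.00 − 576.612 = 247.4 atm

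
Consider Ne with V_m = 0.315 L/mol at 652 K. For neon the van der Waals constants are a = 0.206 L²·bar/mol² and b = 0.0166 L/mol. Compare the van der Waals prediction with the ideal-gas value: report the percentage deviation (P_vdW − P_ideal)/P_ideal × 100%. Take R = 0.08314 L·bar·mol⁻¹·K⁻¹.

Ideal: P_ideal = RT/V_m = (0.08314)(652)/0.315 = 172.087 bar
vdW: P = RT/(V_m − b) − a/V_m² = 54.2073/0.298400 − 0.206/0.0992250 = 181.660 − 2.07609 = 179.584 bar
% deviation = (179.584 − 172.087)/172.087 × 100% = 4.36%

4.36 %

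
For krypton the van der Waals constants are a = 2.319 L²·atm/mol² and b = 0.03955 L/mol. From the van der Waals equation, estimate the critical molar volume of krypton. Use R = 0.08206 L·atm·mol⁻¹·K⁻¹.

V_m,c ≈ 0.1187 L/mol

For a van der Waals gas, V_m,c = 3b.
V_m,c = 3×0.03955 = 0.1187 L/mol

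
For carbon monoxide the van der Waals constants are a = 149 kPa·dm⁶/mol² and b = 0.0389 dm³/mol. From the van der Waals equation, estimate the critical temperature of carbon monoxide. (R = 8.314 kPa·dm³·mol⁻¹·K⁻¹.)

For a van der Waals gas, T_c = 8a/(27Rb).
T_c = 8×149/(27×8.314×0.0389) = 1192.0/8.7322 = 136.5 K

T_c ≈ 136.5 K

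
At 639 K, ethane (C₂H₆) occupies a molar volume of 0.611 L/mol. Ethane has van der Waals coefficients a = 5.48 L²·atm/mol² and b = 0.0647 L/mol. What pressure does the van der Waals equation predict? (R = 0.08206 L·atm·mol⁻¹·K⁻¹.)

P = RT/(V_m − b) − a/V_m²
RT/(V_m − b) = (0.08206)(639)/(0.611 − 0.0647) = 52.436/0.54630 = 95.984 atm
a/V_m² = 5.48/(0.611)² = 14.679 atm
P = 95.984 − 14.679 = 81.31 atm

P ≈ 81.31 atm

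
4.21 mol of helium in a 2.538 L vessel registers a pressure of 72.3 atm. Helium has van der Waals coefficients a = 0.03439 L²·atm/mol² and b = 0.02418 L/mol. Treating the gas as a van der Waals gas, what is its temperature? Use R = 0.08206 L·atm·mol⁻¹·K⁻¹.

T = (P + a n²/V²)(V − nb)/(nR)
P + a n²/V² = 72.3 + (0.03439)(4.21)²/(2.538)² = 72.395 atm
V − nb = 2.538 − (4.21)(0.02418) = 2.4362 L
T = (72.395)(2.4362)/((4.21)(0.08206)) = 510.5 K

T ≈ 510.5 K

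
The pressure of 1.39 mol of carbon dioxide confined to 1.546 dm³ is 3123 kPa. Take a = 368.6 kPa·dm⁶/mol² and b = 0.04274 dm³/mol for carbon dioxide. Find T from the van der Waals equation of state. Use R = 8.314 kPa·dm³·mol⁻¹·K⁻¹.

T = (P + a n²/V²)(V − nb)/(nR)
P + a n²/V² = 3123 + (368.6)(1.39)²/(1.546)² = 3421.0 kPa
V − nb = 1.546 − (1.39)(0.04274) = 1.4866 dm³
T = (3421.0)(1.4866)/((1.39)(8.314)) = 440.1 K

T ≈ 440.1 K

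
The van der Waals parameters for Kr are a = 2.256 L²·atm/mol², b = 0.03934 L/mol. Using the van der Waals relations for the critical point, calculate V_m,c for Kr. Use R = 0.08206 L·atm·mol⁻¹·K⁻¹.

For a van der Waals gas, V_m,c = 3b.
V_m,c = 3×0.03934 = 0.1180 L/mol

V_m,c ≈ 0.1180 L/mol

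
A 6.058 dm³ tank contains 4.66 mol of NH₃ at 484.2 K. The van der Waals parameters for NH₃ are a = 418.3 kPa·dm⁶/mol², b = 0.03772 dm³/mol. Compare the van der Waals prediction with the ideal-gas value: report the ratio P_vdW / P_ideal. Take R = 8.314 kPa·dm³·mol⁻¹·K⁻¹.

P_vdW / P_ideal ≈ 0.9500

Ideal: P_ideal = nRT/V = (4.66)(8.314)(484.2)/6.058 = 3096.65 kPa
vdW: P = nRT/(V − nb) − a n²/V² = 18759.5/5.88222 − 9083.64/36.6994 = 3189.19 − 247.515 = 2941.68 kPa
Ratio = 2941.68/3096.65 = 0.9500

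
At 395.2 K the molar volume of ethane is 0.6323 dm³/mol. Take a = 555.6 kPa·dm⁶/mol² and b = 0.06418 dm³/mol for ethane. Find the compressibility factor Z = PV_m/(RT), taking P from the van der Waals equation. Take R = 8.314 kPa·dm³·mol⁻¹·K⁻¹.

P = RT/(V_m − b) − a/V_m² = (8.314)(395.2)/(0.6323 − 0.06418) − 555.6/(0.6323)²
  = 3285.7/0.56812 − 1389.7 = 5783.5 − 1389.7 = 4393.8 kPa
Z = PV_m/(RT) = (4393.8)(0.6323)/((8.314)(395.2)) = 2778.2/3285.7 = 0.8455

Z ≈ 0.8455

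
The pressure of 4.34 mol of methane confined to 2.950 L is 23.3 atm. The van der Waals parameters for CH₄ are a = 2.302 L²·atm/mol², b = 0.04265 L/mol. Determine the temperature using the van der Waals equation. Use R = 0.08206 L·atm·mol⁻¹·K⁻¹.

T ≈ 219.6 K

T = (P + a n²/V²)(V − nb)/(nR)
P + a n²/V² = 23.3 + (2.302)(4.34)²/(2.950)² = 28.282 atm
V − nb = 2.950 − (4.34)(0.04265) = 2.7649 L
T = (28.282)(2.7649)/((4.34)(0.08206)) = 219.6 K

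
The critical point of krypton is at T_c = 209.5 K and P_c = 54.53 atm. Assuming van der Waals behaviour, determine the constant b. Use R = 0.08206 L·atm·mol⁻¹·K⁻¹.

b ≈ 0.03941 L/mol

From T_c = 8a/(27Rb) and P_c = a/(27b²): b = R T_c/(8 P_c).
b = (0.08206)(209.5)/(8×54.53) = 17.192/436.24 = 0.03941 L/mol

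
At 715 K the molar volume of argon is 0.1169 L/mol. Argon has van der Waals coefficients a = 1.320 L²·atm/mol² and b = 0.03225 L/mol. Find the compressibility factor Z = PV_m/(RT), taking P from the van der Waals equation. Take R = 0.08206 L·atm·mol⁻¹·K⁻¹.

P = RT/(V_m − b) − a/V_m² = (0.08206)(715)/(0.1169 − 0.03225) − 1.320/(0.1169)²
  = 58.673/0.084650 − 96.593 = 693.12 − 96.593 = 596.53 atm
Z = PV_m/(RT) = (596.53)(0.1169)/((0.08206)(715)) = 69.734/58.673 = 1.189

Z ≈ 1.189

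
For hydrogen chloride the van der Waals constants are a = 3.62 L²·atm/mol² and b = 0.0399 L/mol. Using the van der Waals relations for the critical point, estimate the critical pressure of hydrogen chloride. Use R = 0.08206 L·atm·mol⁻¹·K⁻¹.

For a van der Waals gas, P_c = a/(27b²).
P_c = 3.62/(27×(0.0399)²) = 3.62/0.042984 = 84.22 atm

P_c ≈ 84.22 atm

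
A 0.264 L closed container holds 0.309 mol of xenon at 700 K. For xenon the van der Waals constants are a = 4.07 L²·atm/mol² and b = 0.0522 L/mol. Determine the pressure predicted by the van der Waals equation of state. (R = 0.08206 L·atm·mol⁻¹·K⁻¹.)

P = nRT/(V − nb) − a n²/V²
nRT/(V − nb) = (0.309)(0.08206)(700)/(0.264 − 0.309×0.0522) = 17.750/0.24787 = 71.610 atm
a n²/V² = (4.07)(0.309)²/(0.264)² = 5.5758 atm
P = 71.610 − 5.5758 = 66.03 atm

P ≈ 66.03 atm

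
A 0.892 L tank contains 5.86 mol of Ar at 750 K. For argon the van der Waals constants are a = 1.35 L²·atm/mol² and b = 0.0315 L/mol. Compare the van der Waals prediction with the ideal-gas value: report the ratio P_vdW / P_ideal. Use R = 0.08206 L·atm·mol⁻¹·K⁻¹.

Ideal: P_ideal = nRT/V = (5.86)(0.08206)(750)/0.892 = 404.320 atm
vdW: P = nRT/(V − nb) − a n²/V² = 360.654/0.707410 − 46.3585/0.795664 = 509.823 − 58.2639 = 451.559 atm
Ratio = 451.559/404.320 = 1.117

P_vdW / P_ideal ≈ 1.117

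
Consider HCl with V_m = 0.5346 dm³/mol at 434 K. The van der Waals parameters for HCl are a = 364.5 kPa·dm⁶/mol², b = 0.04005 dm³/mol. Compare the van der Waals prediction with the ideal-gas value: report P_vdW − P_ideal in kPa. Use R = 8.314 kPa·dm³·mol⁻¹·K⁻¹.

ΔP ≈ -728.8 kPa

Ideal: P_ideal = RT/V_m = (8.314)(434)/0.5346 = 6749.49 kPa
vdW: P = RT/(V_m − b) − a/V_m² = 3608.28/0.494550 − 364.5/0.285797 = 7296.09 − 1275.38 = 6020.71 kPa
ΔP = 6020.71 − 6749.49 = -728.8 kPa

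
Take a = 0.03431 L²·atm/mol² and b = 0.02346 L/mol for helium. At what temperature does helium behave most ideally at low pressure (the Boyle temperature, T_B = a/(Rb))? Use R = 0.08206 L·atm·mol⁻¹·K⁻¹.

T_B ≈ 17.82 K

For a van der Waals gas the second virial coefficient B₂ = b − a/(RT) vanishes at T_B = a/(Rb).
T_B = 0.03431/(0.08206×0.02346) = 0.03431/0.0019251 = 17.82 K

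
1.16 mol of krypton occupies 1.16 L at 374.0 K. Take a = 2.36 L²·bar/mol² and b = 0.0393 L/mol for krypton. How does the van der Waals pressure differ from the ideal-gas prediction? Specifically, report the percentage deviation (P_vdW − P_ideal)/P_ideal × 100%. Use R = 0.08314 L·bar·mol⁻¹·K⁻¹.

Ideal: P_ideal = nRT/V = (1.16)(0.08314)(374.0)/1.16 = 31.0944 bar
vdW: P = nRT/(V − nb) − a n²/V² = 36.0695/1.11441 − 3.17562/1.34560 = 32.3665 − 2.36000 = 30.0065 bar
% deviation = (30.0065 − 31.0944)/31.0944 × 100% = -3.50%

-3.50 %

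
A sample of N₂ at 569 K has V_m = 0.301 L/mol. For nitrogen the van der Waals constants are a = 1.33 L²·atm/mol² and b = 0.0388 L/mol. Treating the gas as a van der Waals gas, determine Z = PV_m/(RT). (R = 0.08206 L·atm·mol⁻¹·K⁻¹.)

Z ≈ 1.053

P = RT/(V_m − b) − a/V_m² = (0.08206)(569)/(0.301 − 0.0388) − 1.33/(0.301)²
  = 46.692/0.26220 − 14.680 = 178.08 − 14.680 = 163.40 atm
Z = PV_m/(RT) = (163.40)(0.301)/((0.08206)(569)) = 49.183/46.692 = 1.053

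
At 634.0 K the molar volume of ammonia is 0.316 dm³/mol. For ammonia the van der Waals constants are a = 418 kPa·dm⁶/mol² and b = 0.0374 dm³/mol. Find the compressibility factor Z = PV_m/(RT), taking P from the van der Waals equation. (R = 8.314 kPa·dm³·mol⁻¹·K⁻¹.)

Z ≈ 0.8833

P = RT/(V_m − b) − a/V_m² = (8.314)(634.0)/(0.316 − 0.0374) − 418/(0.316)²
  = 5271.1/0.27860 − 4186.0 = 18920 − 4186.0 = 14734 kPa
Z = PV_m/(RT) = (14734)(0.316)/((8.314)(634.0)) = 4655.9/5271.1 = 0.8833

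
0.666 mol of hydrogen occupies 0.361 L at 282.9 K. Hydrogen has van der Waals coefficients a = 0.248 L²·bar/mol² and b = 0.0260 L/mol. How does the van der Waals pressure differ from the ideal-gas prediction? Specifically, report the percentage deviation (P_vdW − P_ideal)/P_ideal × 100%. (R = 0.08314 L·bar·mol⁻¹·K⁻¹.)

Ideal: P_ideal = nRT/V = (0.666)(0.08314)(282.9)/0.361 = 43.3920 bar
vdW: P = nRT/(V − nb) − a n²/V² = 15.6645/0.343684 − 0.110002/0.130321 = 45.5782 − 0.844085 = 44.7341 bar
% deviation = (44.7341 − 43.3920)/43.3920 × 100% = 3.09%

3.09 %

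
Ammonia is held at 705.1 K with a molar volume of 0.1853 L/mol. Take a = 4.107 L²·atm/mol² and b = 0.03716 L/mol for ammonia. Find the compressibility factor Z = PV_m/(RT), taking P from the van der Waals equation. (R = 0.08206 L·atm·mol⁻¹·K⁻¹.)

Z ≈ 0.8678

P = RT/(V_m − b) − a/V_m² = (0.08206)(705.1)/(0.1853 − 0.03716) − 4.107/(0.1853)²
  = 57.861/0.14814 − 119.61 = 390.58 − 119.61 = 270.97 atm
Z = PV_m/(RT) = (270.97)(0.1853)/((0.08206)(705.1)) = 50.211/57.861 = 0.8678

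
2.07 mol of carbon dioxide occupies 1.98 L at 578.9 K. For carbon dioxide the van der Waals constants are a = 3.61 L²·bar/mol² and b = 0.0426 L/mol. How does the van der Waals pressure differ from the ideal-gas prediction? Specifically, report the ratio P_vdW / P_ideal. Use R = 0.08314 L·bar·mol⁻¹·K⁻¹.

P_vdW / P_ideal ≈ 0.9682

Ideal: P_ideal = nRT/V = (2.07)(0.08314)(578.9)/1.98 = 50.3175 bar
vdW: P = nRT/(V − nb) − a n²/V² = 99.6286/1.89182 − 15.4685/3.92040 = 52.6628 − 3.94564 = 48.7172 bar
Ratio = 48.7172/50.3175 = 0.9682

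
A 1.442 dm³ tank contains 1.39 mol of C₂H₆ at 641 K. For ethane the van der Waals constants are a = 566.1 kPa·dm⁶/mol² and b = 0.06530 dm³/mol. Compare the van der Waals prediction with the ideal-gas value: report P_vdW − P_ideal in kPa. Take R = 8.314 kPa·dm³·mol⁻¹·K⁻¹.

ΔP ≈ -180.9 kPa

Ideal: P_ideal = nRT/V = (1.39)(8.314)(641)/1.442 = 5137.09 kPa
vdW: P = nRT/(V − nb) − a n²/V² = 7407.69/1.35123 − 1093.76/2.07936 = 5482.18 − 526.008 = 4956.17 kPa
ΔP = 4956.17 − 5137.09 = -180.9 kPa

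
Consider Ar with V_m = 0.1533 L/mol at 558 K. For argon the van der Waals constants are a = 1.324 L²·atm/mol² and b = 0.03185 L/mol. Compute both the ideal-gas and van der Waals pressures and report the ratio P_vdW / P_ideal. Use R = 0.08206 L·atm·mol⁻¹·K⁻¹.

Ideal: P_ideal = RT/V_m = (0.08206)(558)/0.1533 = 298.692 atm
vdW: P = RT/(V_m − b) − a/V_m² = 45.7895/0.121450 − 1.324/0.0235009 = 377.023 − 56.3383 = 320.685 atm
Ratio = 320.685/298.692 = 1.074

P_vdW / P_ideal ≈ 1.074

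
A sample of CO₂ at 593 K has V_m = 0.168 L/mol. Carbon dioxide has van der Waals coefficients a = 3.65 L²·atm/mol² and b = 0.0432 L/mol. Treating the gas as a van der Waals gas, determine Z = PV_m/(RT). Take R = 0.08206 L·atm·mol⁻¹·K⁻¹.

P = RT/(V_m − b) − a/V_m² = (0.08206)(593)/(0.168 − 0.0432) − 3.65/(0.168)²
  = 48.662/0.12480 − 129.32 = 389.92 − 129.32 = 260.60 atm
Z = PV_m/(RT) = (260.60)(0.168)/((0.08206)(593)) = 43.781/48.662 = 0.8997

Z ≈ 0.8997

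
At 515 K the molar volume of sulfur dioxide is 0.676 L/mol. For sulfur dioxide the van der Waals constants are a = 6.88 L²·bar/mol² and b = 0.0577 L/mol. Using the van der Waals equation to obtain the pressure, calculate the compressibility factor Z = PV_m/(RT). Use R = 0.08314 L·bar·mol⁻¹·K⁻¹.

Z ≈ 0.8556

P = RT/(V_m − b) − a/V_m² = (0.08314)(515)/(0.676 − 0.0577) − 6.88/(0.676)²
  = 42.817/0.61830 − 15.055 = 69.250 − 15.055 = 54.195 bar
Z = PV_m/(RT) = (54.195)(0.676)/((0.08314)(515)) = 36.636/42.817 = 0.8556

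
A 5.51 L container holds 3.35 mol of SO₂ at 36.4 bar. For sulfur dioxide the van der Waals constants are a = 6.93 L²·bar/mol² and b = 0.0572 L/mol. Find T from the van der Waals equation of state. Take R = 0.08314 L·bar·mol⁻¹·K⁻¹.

T = (P + a n²/V²)(V − nb)/(nR)
P + a n²/V² = 36.4 + (6.93)(3.35)²/(5.51)² = 38.962 bar
V − nb = 5.51 − (3.35)(0.0572) = 5.3184 L
T = (38.962)(5.3184)/((3.35)(0.08314)) = 744.0 K

T ≈ 744.0 K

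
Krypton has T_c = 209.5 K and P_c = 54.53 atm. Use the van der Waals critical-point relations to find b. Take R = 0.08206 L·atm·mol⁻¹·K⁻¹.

b ≈ 0.03941 L/mol

From T_c = 8a/(27Rb) and P_c = a/(27b²): b = R T_c/(8 P_c).
b = (0.08206)(209.5)/(8×54.53) = 17.192/436.24 = 0.03941 L/mol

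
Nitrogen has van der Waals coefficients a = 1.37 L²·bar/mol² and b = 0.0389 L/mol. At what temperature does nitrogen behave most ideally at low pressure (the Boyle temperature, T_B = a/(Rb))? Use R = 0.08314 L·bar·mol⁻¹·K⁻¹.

For a van der Waals gas the second virial coefficient B₂ = b − a/(RT) vanishes at T_B = a/(Rb).
T_B = 1.37/(0.08314×0.0389) = 1.37/0.0032341 = 423.6 K

T_B ≈ 423.6 K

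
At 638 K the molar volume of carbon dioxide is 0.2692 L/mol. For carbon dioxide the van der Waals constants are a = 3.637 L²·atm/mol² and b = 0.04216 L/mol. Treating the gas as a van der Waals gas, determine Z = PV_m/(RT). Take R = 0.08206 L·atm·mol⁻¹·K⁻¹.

Z ≈ 0.9276

P = RT/(V_m − b) − a/V_m² = (0.08206)(638)/(0.2692 − 0.04216) − 3.637/(0.2692)²
  = 52.354/0.22704 − 50.187 = 230.59 − 50.187 = 180.40 atm
Z = PV_m/(RT) = (180.40)(0.2692)/((0.08206)(638)) = 48.564/52.354 = 0.9276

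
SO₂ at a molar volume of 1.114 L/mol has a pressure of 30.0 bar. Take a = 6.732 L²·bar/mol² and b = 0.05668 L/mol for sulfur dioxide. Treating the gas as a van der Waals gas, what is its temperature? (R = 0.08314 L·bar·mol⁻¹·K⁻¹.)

T = (P + a/V_m²)(V_m − b)/R
P + a/V_m² = 30.0 + 6.732/(1.114)² = 35.425 bar
V_m − b = 1.114 − 0.05668 = 1.0573 L/mol
T = (35.425)(1.0573)/0.08314 = 450.5 K

T ≈ 450.5 K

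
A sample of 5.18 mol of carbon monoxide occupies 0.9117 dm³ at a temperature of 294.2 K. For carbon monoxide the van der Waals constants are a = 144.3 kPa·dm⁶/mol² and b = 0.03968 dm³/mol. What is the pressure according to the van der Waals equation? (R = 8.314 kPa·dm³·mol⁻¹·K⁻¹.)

P ≈ 13284 kPa

P = nRT/(V − nb) − a n²/V²
nRT/(V − nb) = (5.18)(8.314)(294.2)/(0.9117 − 5.18×0.03968) = 12670/0.70616 = 17942 kPa
a n²/V² = (144.3)(5.18)²/(0.9117)² = 4658.2 kPa
P = 17942 − 4658.2 = 13284 kPa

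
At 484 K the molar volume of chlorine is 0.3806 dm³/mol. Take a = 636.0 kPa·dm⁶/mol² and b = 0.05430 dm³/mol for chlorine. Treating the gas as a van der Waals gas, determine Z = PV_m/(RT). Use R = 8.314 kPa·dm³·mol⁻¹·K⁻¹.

P = RT/(V_m − b) − a/V_m² = (8.314)(484)/(0.3806 − 0.05430) − 636.0/(0.3806)²
  = 4024.0/0.32630 − 4390.6 = 12332 − 4390.6 = 7941 kPa
Z = PV_m/(RT) = (7941)(0.3806)/((8.314)(484)) = 3022.3/4024.0 = 0.7511

Z ≈ 0.7511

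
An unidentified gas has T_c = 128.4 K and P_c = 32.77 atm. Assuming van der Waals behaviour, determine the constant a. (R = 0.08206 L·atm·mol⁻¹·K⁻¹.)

a ≈ 1.429 L²·atm/mol²

From T_c = 8a/(27Rb) and P_c = a/(27b²): a = 27 R² T_c²/(64 P_c).
a = 27×(0.08206)²×(128.4)²/(64×32.77) = 2997.5/2097.3 = 1.429 L²·atm/mol²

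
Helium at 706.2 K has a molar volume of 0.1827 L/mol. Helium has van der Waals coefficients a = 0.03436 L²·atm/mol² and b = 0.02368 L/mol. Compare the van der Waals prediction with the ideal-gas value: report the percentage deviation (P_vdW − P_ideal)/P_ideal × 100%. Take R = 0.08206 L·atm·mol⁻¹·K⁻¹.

Ideal: P_ideal = RT/V_m = (0.08206)(706.2)/0.1827 = 317.191 atm
vdW: P = RT/(V_m − b) − a/V_m² = 57.9508/0.159020 − 0.03436/0.0333793 = 364.425 − 1.02938 = 363.396 atm
% deviation = (363.396 − 317.191)/317.191 × 100% = 14.57%

14.57 %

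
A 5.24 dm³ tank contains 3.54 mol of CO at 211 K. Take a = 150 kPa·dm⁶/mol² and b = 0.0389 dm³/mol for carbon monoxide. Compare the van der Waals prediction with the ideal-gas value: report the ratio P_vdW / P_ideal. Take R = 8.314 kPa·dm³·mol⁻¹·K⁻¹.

Ideal: P_ideal = nRT/V = (3.54)(8.314)(211)/5.24 = 1185.13 kPa
vdW: P = nRT/(V − nb) − a n²/V² = 6210.06/5.10229 − 1879.74/27.4576 = 1217.11 − 68.4597 = 1148.65 kPa
Ratio = 1148.65/1185.13 = 0.9692

P_vdW / P_ideal ≈ 0.9692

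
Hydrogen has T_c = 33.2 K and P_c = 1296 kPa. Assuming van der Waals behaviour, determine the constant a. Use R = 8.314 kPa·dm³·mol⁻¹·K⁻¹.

From T_c = 8a/(27Rb) and P_c = a/(27b²): a = 27 R² T_c²/(64 P_c).
a = 27×(8.314)²×(33.2)²/(64×1296) = 2057122/82944 = 24.80 kPa·dm⁶/mol²

a ≈ 24.80 kPa·dm⁶/mol²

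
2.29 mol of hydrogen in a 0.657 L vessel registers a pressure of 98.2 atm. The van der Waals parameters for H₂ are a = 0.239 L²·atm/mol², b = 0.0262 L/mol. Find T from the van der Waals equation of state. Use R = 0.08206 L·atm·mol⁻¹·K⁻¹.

T ≈ 321.2 K

T = (P + a n²/V²)(V − nb)/(nR)
P + a n²/V² = 98.2 + (0.239)(2.29)²/(0.657)² = 101.10 atm
V − nb = 0.657 − (2.29)(0.0262) = 0.59700 L
T = (101.10)(0.59700)/((2.29)(0.08206)) = 321.2 K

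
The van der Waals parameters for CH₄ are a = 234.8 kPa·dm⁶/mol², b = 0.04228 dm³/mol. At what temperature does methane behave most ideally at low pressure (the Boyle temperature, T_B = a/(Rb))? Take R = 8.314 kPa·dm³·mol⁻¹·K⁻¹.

For a van der Waals gas the second virial coefficient B₂ = b − a/(RT) vanishes at T_B = a/(Rb).
T_B = 234.8/(8.314×0.04228) = 234.8/0.35152 = 668.0 K

T_B ≈ 668.0 K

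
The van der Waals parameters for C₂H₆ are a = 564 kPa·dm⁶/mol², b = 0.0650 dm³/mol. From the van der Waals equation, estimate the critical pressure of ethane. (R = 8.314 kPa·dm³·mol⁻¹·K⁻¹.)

For a van der Waals gas, P_c = a/(27b²).
P_c = 564/(27×(0.0650)²) = 564/0.11408 = 4944 kPa

P_c ≈ 4944 kPa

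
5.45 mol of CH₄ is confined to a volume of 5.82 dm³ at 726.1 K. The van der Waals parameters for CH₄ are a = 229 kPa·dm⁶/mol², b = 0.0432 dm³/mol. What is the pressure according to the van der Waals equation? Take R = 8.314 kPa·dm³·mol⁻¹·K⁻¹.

P ≈ 5691 kPa

P = nRT/(V − nb) − a n²/V²
nRT/(V − nb) = (5.45)(8.314)(726.1)/(5.82 − 5.45×0.0432) = 32901/5.5846 = 5891.4 kPa
a n²/V² = (229)(5.45)²/(5.82)² = 200.81 kPa
P = 5891.4 − 200.81 = 5691 kPa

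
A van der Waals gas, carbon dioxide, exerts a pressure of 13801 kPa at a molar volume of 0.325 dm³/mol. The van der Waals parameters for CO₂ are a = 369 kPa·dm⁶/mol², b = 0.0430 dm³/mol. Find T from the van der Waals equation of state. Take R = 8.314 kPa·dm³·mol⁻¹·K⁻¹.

T = (P + a/V_m²)(V_m − b)/R
P + a/V_m² = 13801 + 369/(0.325)² = 17294 kPa
V_m − b = 0.325 − 0.0430 = 0.28200 dm³/mol
T = (17294)(0.28200)/8.314 = 586.6 K

T ≈ 586.6 K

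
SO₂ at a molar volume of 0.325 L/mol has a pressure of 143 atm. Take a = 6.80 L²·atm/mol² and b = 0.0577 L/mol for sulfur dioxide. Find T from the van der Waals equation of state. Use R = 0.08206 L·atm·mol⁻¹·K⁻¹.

T = (P + a/V_m²)(V_m − b)/R
P + a/V_m² = 143 + 6.80/(0.325)² = 207.38 atm
V_m − b = 0.325 − 0.0577 = 0.26730 L/mol
T = (207.38)(0.26730)/0.08206 = 675.5 K

T ≈ 675.5 K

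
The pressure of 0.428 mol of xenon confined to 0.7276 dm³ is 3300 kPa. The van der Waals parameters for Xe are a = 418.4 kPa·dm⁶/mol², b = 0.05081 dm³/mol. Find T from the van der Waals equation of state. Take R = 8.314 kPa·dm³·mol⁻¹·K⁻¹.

T = (P + a n²/V²)(V − nb)/(nR)
P + a n²/V² = 3300 + (418.4)(0.428)²/(0.7276)² = 3444.8 kPa
V − nb = 0.7276 − (0.428)(0.05081) = 0.70585 dm³
T = (3444.8)(0.70585)/((0.428)(8.314)) = 683.3 K

T ≈ 683.3 K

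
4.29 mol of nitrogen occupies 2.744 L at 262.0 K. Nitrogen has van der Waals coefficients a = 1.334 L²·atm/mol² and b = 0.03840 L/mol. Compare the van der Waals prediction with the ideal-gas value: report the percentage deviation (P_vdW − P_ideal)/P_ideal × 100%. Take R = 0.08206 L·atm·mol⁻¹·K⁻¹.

Ideal: P_ideal = nRT/V = (4.29)(0.08206)(262.0)/2.744 = 33.6129 atm
vdW: P = nRT/(V − nb) − a n²/V² = 92.2338/2.57926 − 24.5511/7.52954 = 35.7598 − 3.26064 = 32.4992 atm
% deviation = (32.4992 − 33.6129)/33.6129 × 100% = -3.31%

-3.31 %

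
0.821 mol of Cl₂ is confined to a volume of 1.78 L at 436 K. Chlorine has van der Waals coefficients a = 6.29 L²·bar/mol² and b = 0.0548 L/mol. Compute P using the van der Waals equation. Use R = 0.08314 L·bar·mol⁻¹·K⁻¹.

P = nRT/(V − nb) − a n²/V²
nRT/(V − nb) = (0.821)(0.08314)(436)/(1.78 − 0.821×0.0548) = 29.760/1.7350 = 17.153 bar
a n²/V² = (6.29)(0.821)²/(1.78)² = 1.3381 bar
P = 17.153 − 1.3381 = 15.81 bar

P ≈ 15.81 bar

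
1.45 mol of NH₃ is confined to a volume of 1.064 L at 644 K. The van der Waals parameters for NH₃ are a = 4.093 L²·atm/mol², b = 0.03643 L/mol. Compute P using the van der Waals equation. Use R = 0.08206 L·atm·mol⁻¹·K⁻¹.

P = nRT/(V − nb) − a n²/V²
nRT/(V − nb) = (1.45)(0.08206)(644)/(1.064 − 1.45×0.03643) = 76.628/1.0112 = 75.779 atm
a n²/V² = (4.093)(1.45)²/(1.064)² = 7.6014 atm
P = 75.779 − 7.6014 = 68.18 atm

P ≈ 68.18 atm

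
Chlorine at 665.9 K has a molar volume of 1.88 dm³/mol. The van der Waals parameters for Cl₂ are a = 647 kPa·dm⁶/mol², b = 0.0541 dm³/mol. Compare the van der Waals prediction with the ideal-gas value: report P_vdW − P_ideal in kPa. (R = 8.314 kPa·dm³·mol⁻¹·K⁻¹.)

ΔP ≈ -95.8 kPa

Ideal: P_ideal = RT/V_m = (8.314)(665.9)/1.88 = 2944.84 kPa
vdW: P = RT/(V_m − b) − a/V_m² = 5536.29/1.82590 − 647/3.53440 = 3032.09 − 183.058 = 2849.03 kPa
ΔP = 2849.03 − 2944.84 = -95.8 kPa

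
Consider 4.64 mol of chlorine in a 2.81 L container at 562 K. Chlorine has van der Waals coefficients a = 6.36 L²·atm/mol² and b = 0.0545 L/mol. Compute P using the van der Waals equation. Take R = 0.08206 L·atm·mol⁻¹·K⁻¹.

P ≈ 66.34 atm

P = nRT/(V − nb) − a n²/V²
nRT/(V − nb) = (4.64)(0.08206)(562)/(2.81 − 4.64×0.0545) = 213.99/2.5571 = 83.685 atm
a n²/V² = (6.36)(4.64)²/(2.81)² = 17.341 atm
P = 83.685 − 17.341 = 66.34 atm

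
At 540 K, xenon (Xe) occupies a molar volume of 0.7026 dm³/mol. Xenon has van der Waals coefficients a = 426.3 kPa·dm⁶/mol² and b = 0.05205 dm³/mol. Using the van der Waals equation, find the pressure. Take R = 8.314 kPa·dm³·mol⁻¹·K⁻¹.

P ≈ 6038 kPa

P = RT/(V_m − b) − a/V_m²
RT/(V_m − b) = (8.314)(540)/(0.7026 − 0.05205) = 4489.6/0.65055 = 6901.2 kPa
a/V_m² = 426.3/(0.7026)² = 863.57 kPa
P = 6901.2 − 863.57 = 6038 kPa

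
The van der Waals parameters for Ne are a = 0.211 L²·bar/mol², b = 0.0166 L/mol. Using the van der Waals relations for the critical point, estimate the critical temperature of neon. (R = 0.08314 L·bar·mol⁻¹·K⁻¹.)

For a van der Waals gas, T_c = 8a/(27Rb).
T_c = 8×0.211/(27×0.08314×0.0166) = 1.6880/0.037263 = 45.30 K

T_c ≈ 45.30 K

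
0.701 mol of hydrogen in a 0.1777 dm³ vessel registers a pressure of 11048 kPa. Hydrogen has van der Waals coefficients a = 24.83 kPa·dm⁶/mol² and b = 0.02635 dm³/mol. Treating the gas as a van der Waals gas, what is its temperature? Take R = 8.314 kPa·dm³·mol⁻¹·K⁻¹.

T ≈ 312.4 K

T = (P + a n²/V²)(V − nb)/(nR)
P + a n²/V² = 11048 + (24.83)(0.701)²/(0.1777)² = 11434 kPa
V − nb = 0.1777 − (0.701)(0.02635) = 0.15923 dm³
T = (11434)(0.15923)/((0.701)(8.314)) = 312.4 K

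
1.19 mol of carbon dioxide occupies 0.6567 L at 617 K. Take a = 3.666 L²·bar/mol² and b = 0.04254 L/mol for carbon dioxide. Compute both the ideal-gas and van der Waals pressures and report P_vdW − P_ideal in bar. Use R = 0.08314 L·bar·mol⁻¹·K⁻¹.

ΔP ≈ -4.27 bar

Ideal: P_ideal = nRT/V = (1.19)(0.08314)(617)/0.6567 = 92.9555 bar
vdW: P = nRT/(V − nb) − a n²/V² = 61.0439/0.606077 − 5.19142/0.431255 = 100.720 − 12.0379 = 88.682 bar
ΔP = 88.682 − 92.9555 = -4.27 bar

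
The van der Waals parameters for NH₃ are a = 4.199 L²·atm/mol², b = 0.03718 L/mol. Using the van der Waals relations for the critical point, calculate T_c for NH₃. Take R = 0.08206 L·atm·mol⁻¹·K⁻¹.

For a van der Waals gas, T_c = 8a/(27Rb).
T_c = 8×4.199/(27×0.08206×0.03718) = 33.592/0.082377 = 407.8 K

T_c ≈ 407.8 K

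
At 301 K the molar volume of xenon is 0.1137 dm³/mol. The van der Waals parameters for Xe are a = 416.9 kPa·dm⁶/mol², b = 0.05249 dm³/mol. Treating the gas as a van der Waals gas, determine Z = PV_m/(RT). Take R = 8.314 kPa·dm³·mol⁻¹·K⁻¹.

Z ≈ 0.3923

P = RT/(V_m − b) − a/V_m² = (8.314)(301)/(0.1137 − 0.05249) − 416.9/(0.1137)²
  = 2502.5/0.061210 − 32249 = 40884 − 32249 = 8635 kPa
Z = PV_m/(RT) = (8635)(0.1137)/((8.314)(301)) = 981.80/2502.5 = 0.3923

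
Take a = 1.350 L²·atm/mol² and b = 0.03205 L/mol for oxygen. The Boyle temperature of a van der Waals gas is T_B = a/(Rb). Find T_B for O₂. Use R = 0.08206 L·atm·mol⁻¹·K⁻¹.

For a van der Waals gas the second virial coefficient B₂ = b − a/(RT) vanishes at T_B = a/(Rb).
T_B = 1.350/(0.08206×0.03205) = 1.350/0.0026300 = 513.3 K

T_B ≈ 513.3 K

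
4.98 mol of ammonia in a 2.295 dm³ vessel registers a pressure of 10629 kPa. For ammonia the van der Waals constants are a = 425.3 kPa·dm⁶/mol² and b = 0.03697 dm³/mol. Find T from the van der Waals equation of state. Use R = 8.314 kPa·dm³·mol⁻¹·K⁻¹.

T = (P + a n²/V²)(V − nb)/(nR)
P + a n²/V² = 10629 + (425.3)(4.98)²/(2.295)² = 12632 kPa
V − nb = 2.295 − (4.98)(0.03697) = 2.1109 dm³
T = (12632)(2.1109)/((4.98)(8.314)) = 644.0 K

T ≈ 644.0 K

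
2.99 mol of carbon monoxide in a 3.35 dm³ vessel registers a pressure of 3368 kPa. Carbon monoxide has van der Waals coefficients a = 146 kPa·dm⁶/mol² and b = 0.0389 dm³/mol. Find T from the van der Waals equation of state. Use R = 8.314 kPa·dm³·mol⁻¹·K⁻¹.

T = (P + a n²/V²)(V − nb)/(nR)
P + a n²/V² = 3368 + (146)(2.99)²/(3.35)² = 3484.3 kPa
V − nb = 3.35 − (2.99)(0.0389) = 3.2337 dm³
T = (3484.3)(3.2337)/((2.99)(8.314)) = 453.2 K

T ≈ 453.2 K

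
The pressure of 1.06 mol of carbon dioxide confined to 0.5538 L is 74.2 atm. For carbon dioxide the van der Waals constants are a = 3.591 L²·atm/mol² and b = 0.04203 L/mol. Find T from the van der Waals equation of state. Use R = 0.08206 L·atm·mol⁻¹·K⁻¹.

T = (P + a n²/V²)(V − nb)/(nR)
P + a n²/V² = 74.2 + (3.591)(1.06)²/(0.5538)² = 87.356 atm
V − nb = 0.5538 − (1.06)(0.04203) = 0.50925 L
T = (87.356)(0.50925)/((1.06)(0.08206)) = 511.4 K

T ≈ 511.4 K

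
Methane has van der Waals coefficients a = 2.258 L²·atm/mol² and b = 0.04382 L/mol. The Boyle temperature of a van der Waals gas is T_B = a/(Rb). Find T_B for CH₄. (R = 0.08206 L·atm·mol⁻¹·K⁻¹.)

T_B ≈ 627.9 K

For a van der Waals gas the second virial coefficient B₂ = b − a/(RT) vanishes at T_B = a/(Rb).
T_B = 2.258/(0.08206×0.04382) = 2.258/0.0035959 = 627.9 K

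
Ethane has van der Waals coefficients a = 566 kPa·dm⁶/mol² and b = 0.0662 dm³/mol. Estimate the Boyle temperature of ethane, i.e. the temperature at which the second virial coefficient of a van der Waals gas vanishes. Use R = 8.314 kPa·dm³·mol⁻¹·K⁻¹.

For a van der Waals gas the second virial coefficient B₂ = b − a/(RT) vanishes at T_B = a/(Rb).
T_B = 566/(8.314×0.0662) = 566/0.55039 = 1028 K

T_B ≈ 1028 K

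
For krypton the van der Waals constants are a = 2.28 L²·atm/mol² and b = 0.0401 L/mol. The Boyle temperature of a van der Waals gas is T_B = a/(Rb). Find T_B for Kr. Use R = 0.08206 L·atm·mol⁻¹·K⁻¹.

T_B ≈ 692.9 K

For a van der Waals gas the second virial coefficient B₂ = b − a/(RT) vanishes at T_B = a/(Rb).
T_B = 2.28/(0.08206×0.0401) = 2.28/0.0032906 = 692.9 K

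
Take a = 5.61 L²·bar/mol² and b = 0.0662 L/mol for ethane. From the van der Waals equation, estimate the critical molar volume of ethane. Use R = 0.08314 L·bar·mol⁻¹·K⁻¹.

For a van der Waals gas, V_m,c = 3b.
V_m,c = 3×0.0662 = 0.1986 L/mol

V_m,c ≈ 0.1986 L/mol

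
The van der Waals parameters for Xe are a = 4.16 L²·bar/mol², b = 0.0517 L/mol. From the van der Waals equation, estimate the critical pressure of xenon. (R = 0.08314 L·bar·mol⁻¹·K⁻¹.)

For a van der Waals gas, P_c = a/(27b²).
P_c = 4.16/(27×(0.0517)²) = 4.16/0.072168 = 57.64 bar

P_c ≈ 57.64 bar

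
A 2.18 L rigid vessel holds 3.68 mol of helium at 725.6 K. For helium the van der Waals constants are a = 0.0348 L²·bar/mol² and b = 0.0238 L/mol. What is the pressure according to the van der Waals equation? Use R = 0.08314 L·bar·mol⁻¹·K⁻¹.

P ≈ 106.0 bar

P = nRT/(V − nb) − a n²/V²
nRT/(V − nb) = (3.68)(0.08314)(725.6)/(2.18 − 3.68×0.0238) = 222.00/2.0924 = 106.10 bar
a n²/V² = (0.0348)(3.68)²/(2.18)² = 0.099166 bar
P = 106.10 − 0.099166 = 106.0 bar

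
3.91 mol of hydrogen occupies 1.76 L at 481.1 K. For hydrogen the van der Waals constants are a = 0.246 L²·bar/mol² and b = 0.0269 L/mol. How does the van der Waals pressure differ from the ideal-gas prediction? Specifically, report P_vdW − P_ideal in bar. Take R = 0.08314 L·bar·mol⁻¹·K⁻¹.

ΔP ≈ 4.434 bar

Ideal: P_ideal = nRT/V = (3.91)(0.08314)(481.1)/1.76 = 88.8606 bar
vdW: P = nRT/(V − nb) − a n²/V² = 156.395/1.65482 − 3.76087/3.09760 = 94.5088 − 1.21412 = 93.2947 bar
ΔP = 93.2947 − 88.8606 = 4.434 bar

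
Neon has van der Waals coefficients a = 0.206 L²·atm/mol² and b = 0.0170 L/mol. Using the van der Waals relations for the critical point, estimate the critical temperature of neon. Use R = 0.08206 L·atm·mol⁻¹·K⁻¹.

For a van der Waals gas, T_c = 8a/(27Rb).
T_c = 8×0.206/(27×0.08206×0.0170) = 1.6480/0.037666 = 43.75 K

T_c ≈ 43.75 K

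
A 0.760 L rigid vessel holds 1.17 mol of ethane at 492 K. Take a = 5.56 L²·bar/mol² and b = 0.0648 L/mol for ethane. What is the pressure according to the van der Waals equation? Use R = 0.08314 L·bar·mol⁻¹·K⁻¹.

P = nRT/(V − nb) − a n²/V²
nRT/(V − nb) = (1.17)(0.08314)(492)/(0.760 − 1.17×0.0648) = 47.859/0.68418 = 69.951 bar
a n²/V² = (5.56)(1.17)²/(0.760)² = 13.177 bar
P = 69.951 − 13.177 = 56.77 bar

P ≈ 56.77 bar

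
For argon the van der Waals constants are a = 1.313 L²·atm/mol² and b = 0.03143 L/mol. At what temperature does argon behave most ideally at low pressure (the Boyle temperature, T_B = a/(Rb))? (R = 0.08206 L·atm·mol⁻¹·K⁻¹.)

T_B ≈ 509.1 K

For a van der Waals gas the second virial coefficient B₂ = b − a/(RT) vanishes at T_B = a/(Rb).
T_B = 1.313/(0.08206×0.03143) = 1.313/0.0025791 = 509.1 K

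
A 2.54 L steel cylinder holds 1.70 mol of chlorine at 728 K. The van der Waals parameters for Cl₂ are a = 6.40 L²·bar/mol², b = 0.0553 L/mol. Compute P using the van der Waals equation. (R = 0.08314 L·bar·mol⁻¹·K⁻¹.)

P = nRT/(V − nb) − a n²/V²
nRT/(V − nb) = (1.70)(0.08314)(728)/(2.54 − 1.70×0.0553) = 102.89/2.4460 = 42.065 bar
a n²/V² = (6.40)(1.70)²/(2.54)² = 2.8669 bar
P = 42.065 − 2.8669 = 39.20 bar

P ≈ 39.20 bar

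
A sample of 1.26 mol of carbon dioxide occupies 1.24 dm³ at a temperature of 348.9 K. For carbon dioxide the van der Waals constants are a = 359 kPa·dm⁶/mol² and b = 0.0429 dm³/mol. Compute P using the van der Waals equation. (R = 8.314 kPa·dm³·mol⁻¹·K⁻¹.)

P = nRT/(V − nb) − a n²/V²
nRT/(V − nb) = (1.26)(8.314)(348.9)/(1.24 − 1.26×0.0429) = 3655.0/1.1859 = 3082.0 kPa
a n²/V² = (359)(1.26)²/(1.24)² = 370.67 kPa
P = 3082.0 − 370.67 = 2711 kPa

P ≈ 2711 kPa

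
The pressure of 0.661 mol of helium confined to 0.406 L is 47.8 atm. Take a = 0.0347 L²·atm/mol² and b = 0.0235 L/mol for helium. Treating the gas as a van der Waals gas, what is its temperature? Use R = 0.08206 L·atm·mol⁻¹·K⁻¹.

T = (P + a n²/V²)(V − nb)/(nR)
P + a n²/V² = 47.8 + (0.0347)(0.661)²/(0.406)² = 47.892 atm
V − nb = 0.406 − (0.661)(0.0235) = 0.39047 L
T = (47.892)(0.39047)/((0.661)(0.08206)) = 344.8 K

T ≈ 344.8 K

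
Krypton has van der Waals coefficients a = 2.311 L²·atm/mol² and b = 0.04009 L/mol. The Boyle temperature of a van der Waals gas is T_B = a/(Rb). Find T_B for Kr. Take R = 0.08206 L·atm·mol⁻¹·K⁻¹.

For a van der Waals gas the second virial coefficient B₂ = b − a/(RT) vanishes at T_B = a/(Rb).
T_B = 2.311/(0.08206×0.04009) = 2.311/0.0032898 = 702.5 K

T_B ≈ 702.5 K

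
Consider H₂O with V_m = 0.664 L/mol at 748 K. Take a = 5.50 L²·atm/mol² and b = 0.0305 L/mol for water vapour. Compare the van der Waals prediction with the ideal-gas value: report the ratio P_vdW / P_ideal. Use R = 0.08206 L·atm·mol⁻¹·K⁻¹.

P_vdW / P_ideal ≈ 0.9132

Ideal: P_ideal = RT/V_m = (0.08206)(748)/0.664 = 92.4411 atm
vdW: P = RT/(V_m − b) − a/V_m² = 61.3809/0.633500 − 5.50/0.440896 = 96.8917 − 12.4746 = 84.4171 atm
Ratio = 84.4171/92.4411 = 0.9132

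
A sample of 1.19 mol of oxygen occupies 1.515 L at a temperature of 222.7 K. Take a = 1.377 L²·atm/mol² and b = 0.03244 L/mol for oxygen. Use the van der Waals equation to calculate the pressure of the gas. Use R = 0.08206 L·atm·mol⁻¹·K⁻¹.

P ≈ 13.88 atm

P = nRT/(V − nb) − a n²/V²
nRT/(V − nb) = (1.19)(0.08206)(222.7)/(1.515 − 1.19×0.03244) = 21.747/1.4764 = 14.730 atm
a n²/V² = (1.377)(1.19)²/(1.515)² = 0.84958 atm
P = 14.730 − 0.84958 = 13.88 atm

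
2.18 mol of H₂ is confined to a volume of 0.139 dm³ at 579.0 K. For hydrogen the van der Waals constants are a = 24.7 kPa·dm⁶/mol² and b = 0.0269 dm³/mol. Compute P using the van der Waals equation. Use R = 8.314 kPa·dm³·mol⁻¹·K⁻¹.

P ≈ 124516 kPa

P = nRT/(V − nb) − a n²/V²
nRT/(V − nb) = (2.18)(8.314)(579.0)/(0.139 − 2.18×0.0269) = 10494/0.080358 = 130591 kPa
a n²/V² = (24.7)(2.18)²/(0.139)² = 6075.5 kPa
P = 130591 − 6075.5 = 124516 kPa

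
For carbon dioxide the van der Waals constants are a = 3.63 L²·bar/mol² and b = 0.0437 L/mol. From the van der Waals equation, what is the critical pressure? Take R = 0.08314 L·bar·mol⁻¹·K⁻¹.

For a van der Waals gas, P_c = a/(27b²).
P_c = 3.63/(27×(0.0437)²) = 3.63/0.051562 = 70.40 bar

P_c ≈ 70.40 bar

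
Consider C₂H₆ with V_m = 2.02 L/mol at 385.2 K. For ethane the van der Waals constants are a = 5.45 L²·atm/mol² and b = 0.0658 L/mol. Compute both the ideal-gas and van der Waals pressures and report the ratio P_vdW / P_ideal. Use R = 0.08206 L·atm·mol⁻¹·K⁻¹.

Ideal: P_ideal = RT/V_m = (0.08206)(385.2)/2.02 = 15.6483 atm
vdW: P = RT/(V_m − b) − a/V_m² = 31.6095/1.95420 − 5.45/4.08040 = 16.1752 − 1.33565 = 14.8396 atm
Ratio = 14.8396/15.6483 = 0.9483

P_vdW / P_ideal ≈ 0.9483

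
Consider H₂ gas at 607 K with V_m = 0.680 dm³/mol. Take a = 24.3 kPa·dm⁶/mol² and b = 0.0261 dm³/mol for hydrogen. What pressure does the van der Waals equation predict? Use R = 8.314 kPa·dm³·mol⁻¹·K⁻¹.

P ≈ 7665 kPa

P = RT/(V_m − b) − a/V_m²
RT/(V_m − b) = (8.314)(607)/(0.680 − 0.0261) = 5046.6/0.65390 = 7717.7 kPa
a/V_m² = 24.3/(0.680)² = 52.552 kPa
P = 7717.7 − 52.552 = 7665 kPa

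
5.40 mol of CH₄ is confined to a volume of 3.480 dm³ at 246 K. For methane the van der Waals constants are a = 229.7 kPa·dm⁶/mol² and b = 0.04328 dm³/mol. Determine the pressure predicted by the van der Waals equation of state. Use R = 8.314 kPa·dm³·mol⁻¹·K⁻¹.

P = nRT/(V − nb) − a n²/V²
nRT/(V − nb) = (5.40)(8.314)(246)/(3.480 − 5.40×0.04328) = 11044/3.2463 = 3402.0 kPa
a n²/V² = (229.7)(5.40)²/(3.480)² = 553.08 kPa
P = 3402.0 − 553.08 = 2849 kPa

P ≈ 2849 kPa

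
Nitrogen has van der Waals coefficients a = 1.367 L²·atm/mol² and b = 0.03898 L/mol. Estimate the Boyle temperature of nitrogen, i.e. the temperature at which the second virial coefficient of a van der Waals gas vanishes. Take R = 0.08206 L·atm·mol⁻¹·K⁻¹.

For a van der Waals gas the second virial coefficient B₂ = b − a/(RT) vanishes at T_B = a/(Rb).
T_B = 1.367/(0.08206×0.03898) = 1.367/0.0031987 = 427.4 K

T_B ≈ 427.4 K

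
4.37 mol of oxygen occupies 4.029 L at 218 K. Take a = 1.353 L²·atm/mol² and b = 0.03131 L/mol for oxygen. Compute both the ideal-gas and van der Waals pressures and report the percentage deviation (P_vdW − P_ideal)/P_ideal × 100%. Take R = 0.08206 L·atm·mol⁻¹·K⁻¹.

Ideal: P_ideal = nRT/V = (4.37)(0.08206)(218)/4.029 = 19.4031 atm
vdW: P = nRT/(V − nb) − a n²/V² = 78.1753/3.89218 − 25.8381/16.2328 = 20.0852 − 1.59172 = 18.4935 atm
% deviation = (18.4935 − 19.4031)/19.4031 × 100% = -4.69%

-4.69 %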